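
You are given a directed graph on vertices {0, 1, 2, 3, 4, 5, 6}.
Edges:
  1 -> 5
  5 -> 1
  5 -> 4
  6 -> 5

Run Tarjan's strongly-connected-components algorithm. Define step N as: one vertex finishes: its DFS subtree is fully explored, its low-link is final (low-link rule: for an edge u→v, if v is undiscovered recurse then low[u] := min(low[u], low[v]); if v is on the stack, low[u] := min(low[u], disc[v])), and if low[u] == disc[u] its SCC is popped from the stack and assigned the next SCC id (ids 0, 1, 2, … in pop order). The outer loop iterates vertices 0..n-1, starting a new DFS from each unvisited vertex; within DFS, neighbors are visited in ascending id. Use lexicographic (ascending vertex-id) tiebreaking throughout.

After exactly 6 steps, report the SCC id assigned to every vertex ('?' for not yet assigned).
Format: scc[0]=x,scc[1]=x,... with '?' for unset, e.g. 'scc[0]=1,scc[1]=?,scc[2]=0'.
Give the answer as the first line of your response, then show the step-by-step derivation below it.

scc[0]=0,scc[1]=2,scc[2]=3,scc[3]=4,scc[4]=1,scc[5]=2,scc[6]=?

step 1: low=(low[0]=0,low[1]=?,low[2]=?,low[3]=?,low[4]=?,low[5]=?,low[6]=?); scc=(scc[0]=0,scc[1]=?,scc[2]=?,scc[3]=?,scc[4]=?,scc[5]=?,scc[6]=?)
step 2: low=(low[0]=0,low[1]=1,low[2]=?,low[3]=?,low[4]=3,low[5]=1,low[6]=?); scc=(scc[0]=0,scc[1]=?,scc[2]=?,scc[3]=?,scc[4]=1,scc[5]=?,scc[6]=?)
step 3: low=(low[0]=0,low[1]=1,low[2]=?,low[3]=?,low[4]=3,low[5]=1,low[6]=?); scc=(scc[0]=0,scc[1]=?,scc[2]=?,scc[3]=?,scc[4]=1,scc[5]=?,scc[6]=?)
step 4: low=(low[0]=0,low[1]=1,low[2]=?,low[3]=?,low[4]=3,low[5]=1,low[6]=?); scc=(scc[0]=0,scc[1]=2,scc[2]=?,scc[3]=?,scc[4]=1,scc[5]=2,scc[6]=?)
step 5: low=(low[0]=0,low[1]=1,low[2]=4,low[3]=?,low[4]=3,low[5]=1,low[6]=?); scc=(scc[0]=0,scc[1]=2,scc[2]=3,scc[3]=?,scc[4]=1,scc[5]=2,scc[6]=?)
step 6: low=(low[0]=0,low[1]=1,low[2]=4,low[3]=5,low[4]=3,low[5]=1,low[6]=?); scc=(scc[0]=0,scc[1]=2,scc[2]=3,scc[3]=4,scc[4]=1,scc[5]=2,scc[6]=?)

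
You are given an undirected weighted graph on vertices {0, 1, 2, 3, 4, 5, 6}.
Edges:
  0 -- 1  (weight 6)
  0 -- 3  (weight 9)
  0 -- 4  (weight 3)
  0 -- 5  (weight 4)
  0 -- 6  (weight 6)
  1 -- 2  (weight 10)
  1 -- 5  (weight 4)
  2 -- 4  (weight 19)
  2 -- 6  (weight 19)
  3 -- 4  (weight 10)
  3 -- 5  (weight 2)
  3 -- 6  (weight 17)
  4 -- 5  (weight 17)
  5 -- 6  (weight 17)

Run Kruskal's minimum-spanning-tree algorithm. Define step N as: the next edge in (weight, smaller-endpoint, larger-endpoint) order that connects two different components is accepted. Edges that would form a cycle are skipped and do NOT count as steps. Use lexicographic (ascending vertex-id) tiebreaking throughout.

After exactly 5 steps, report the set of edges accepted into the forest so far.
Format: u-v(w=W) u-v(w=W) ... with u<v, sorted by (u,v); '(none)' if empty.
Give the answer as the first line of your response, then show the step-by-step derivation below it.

0-4(w=3) 0-5(w=4) 0-6(w=6) 1-5(w=4) 3-5(w=2)

step 1: add edge 3-5 (w=2); MST = {3-5(w=2)}
step 2: add edge 0-4 (w=3); MST = {0-4(w=3) 3-5(w=2)}
step 3: add edge 0-5 (w=4); MST = {0-4(w=3) 0-5(w=4) 3-5(w=2)}
step 4: add edge 1-5 (w=4); MST = {0-4(w=3) 0-5(w=4) 1-5(w=4) 3-5(w=2)}
step 5: add edge 0-6 (w=6); MST = {0-4(w=3) 0-5(w=4) 0-6(w=6) 1-5(w=4) 3-5(w=2)}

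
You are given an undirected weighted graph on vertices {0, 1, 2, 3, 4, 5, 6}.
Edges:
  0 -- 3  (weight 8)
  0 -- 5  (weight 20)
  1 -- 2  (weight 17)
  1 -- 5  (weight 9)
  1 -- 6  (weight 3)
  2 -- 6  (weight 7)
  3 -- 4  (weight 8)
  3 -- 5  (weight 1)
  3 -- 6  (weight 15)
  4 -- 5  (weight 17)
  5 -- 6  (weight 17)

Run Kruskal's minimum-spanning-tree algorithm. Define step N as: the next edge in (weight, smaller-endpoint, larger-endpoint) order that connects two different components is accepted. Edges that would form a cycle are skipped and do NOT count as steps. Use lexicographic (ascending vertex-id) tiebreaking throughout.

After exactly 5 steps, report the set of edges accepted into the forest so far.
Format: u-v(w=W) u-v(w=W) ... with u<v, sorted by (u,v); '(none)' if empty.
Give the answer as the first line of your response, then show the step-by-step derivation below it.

0-3(w=8) 1-6(w=3) 2-6(w=7) 3-4(w=8) 3-5(w=1)

step 1: add edge 3-5 (w=1); MST = {3-5(w=1)}
step 2: add edge 1-6 (w=3); MST = {1-6(w=3) 3-5(w=1)}
step 3: add edge 2-6 (w=7); MST = {1-6(w=3) 2-6(w=7) 3-5(w=1)}
step 4: add edge 0-3 (w=8); MST = {0-3(w=8) 1-6(w=3) 2-6(w=7) 3-5(w=1)}
step 5: add edge 3-4 (w=8); MST = {0-3(w=8) 1-6(w=3) 2-6(w=7) 3-4(w=8) 3-5(w=1)}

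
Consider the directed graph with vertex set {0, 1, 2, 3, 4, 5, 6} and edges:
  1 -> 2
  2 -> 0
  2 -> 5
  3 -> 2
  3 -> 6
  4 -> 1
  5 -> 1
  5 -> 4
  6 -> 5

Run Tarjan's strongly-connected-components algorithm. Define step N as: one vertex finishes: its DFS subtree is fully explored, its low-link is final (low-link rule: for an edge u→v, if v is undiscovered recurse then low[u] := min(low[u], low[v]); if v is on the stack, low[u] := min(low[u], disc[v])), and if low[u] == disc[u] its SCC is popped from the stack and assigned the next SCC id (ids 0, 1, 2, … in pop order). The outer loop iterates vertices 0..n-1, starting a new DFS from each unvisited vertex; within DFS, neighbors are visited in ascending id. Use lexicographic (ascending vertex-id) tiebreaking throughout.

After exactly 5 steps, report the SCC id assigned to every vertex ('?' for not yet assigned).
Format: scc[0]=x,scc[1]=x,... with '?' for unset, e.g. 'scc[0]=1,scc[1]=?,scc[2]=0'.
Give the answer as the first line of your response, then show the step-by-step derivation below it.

scc[0]=0,scc[1]=1,scc[2]=1,scc[3]=?,scc[4]=1,scc[5]=1,scc[6]=?

step 1: low=(low[0]=0,low[1]=?,low[2]=?,low[3]=?,low[4]=?,low[5]=?,low[6]=?); scc=(scc[0]=0,scc[1]=?,scc[2]=?,scc[3]=?,scc[4]=?,scc[5]=?,scc[6]=?)
step 2: low=(low[0]=0,low[1]=1,low[2]=2,low[3]=?,low[4]=1,low[5]=1,low[6]=?); scc=(scc[0]=0,scc[1]=?,scc[2]=?,scc[3]=?,scc[4]=?,scc[5]=?,scc[6]=?)
step 3: low=(low[0]=0,low[1]=1,low[2]=2,low[3]=?,low[4]=1,low[5]=1,low[6]=?); scc=(scc[0]=0,scc[1]=?,scc[2]=?,scc[3]=?,scc[4]=?,scc[5]=?,scc[6]=?)
step 4: low=(low[0]=0,low[1]=1,low[2]=1,low[3]=?,low[4]=1,low[5]=1,low[6]=?); scc=(scc[0]=0,scc[1]=?,scc[2]=?,scc[3]=?,scc[4]=?,scc[5]=?,scc[6]=?)
step 5: low=(low[0]=0,low[1]=1,low[2]=1,low[3]=?,low[4]=1,low[5]=1,low[6]=?); scc=(scc[0]=0,scc[1]=1,scc[2]=1,scc[3]=?,scc[4]=1,scc[5]=1,scc[6]=?)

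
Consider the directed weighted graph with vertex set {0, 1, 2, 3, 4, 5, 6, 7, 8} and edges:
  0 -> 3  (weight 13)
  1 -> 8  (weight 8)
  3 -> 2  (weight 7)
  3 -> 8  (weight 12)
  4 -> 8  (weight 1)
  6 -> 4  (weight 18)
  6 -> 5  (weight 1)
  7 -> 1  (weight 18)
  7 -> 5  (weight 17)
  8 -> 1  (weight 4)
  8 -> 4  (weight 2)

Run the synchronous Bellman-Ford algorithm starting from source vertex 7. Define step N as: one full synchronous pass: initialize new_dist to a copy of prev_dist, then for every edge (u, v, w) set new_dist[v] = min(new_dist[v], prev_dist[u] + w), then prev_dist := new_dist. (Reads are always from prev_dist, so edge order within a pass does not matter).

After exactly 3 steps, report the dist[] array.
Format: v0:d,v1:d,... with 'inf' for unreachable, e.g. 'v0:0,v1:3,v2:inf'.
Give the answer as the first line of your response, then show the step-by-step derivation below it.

v0:inf,v1:18,v2:inf,v3:inf,v4:28,v5:17,v6:inf,v7:0,v8:26

step 1: dist = v0:inf,v1:18,v2:inf,v3:inf,v4:inf,v5:17,v6:inf,v7:0,v8:inf
step 2: dist = v0:inf,v1:18,v2:inf,v3:inf,v4:inf,v5:17,v6:inf,v7:0,v8:26
step 3: dist = v0:inf,v1:18,v2:inf,v3:inf,v4:28,v5:17,v6:inf,v7:0,v8:26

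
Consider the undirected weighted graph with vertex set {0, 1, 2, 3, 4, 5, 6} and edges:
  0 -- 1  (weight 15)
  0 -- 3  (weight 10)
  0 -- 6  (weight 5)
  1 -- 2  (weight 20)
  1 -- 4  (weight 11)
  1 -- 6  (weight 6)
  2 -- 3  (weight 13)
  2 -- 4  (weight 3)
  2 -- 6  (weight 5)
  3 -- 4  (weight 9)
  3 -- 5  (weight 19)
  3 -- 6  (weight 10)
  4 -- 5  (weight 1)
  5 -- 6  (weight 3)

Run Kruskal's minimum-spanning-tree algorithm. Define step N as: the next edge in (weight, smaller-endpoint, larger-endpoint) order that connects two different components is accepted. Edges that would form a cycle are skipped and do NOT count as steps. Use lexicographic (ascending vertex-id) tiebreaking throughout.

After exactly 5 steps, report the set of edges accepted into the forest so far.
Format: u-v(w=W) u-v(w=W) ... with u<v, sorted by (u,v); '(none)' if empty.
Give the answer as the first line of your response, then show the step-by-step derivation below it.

0-6(w=5) 1-6(w=6) 2-4(w=3) 4-5(w=1) 5-6(w=3)

step 1: add edge 4-5 (w=1); MST = {4-5(w=1)}
step 2: add edge 2-4 (w=3); MST = {2-4(w=3) 4-5(w=1)}
step 3: add edge 5-6 (w=3); MST = {2-4(w=3) 4-5(w=1) 5-6(w=3)}
step 4: add edge 0-6 (w=5); MST = {0-6(w=5) 2-4(w=3) 4-5(w=1) 5-6(w=3)}
step 5: add edge 1-6 (w=6); MST = {0-6(w=5) 1-6(w=6) 2-4(w=3) 4-5(w=1) 5-6(w=3)}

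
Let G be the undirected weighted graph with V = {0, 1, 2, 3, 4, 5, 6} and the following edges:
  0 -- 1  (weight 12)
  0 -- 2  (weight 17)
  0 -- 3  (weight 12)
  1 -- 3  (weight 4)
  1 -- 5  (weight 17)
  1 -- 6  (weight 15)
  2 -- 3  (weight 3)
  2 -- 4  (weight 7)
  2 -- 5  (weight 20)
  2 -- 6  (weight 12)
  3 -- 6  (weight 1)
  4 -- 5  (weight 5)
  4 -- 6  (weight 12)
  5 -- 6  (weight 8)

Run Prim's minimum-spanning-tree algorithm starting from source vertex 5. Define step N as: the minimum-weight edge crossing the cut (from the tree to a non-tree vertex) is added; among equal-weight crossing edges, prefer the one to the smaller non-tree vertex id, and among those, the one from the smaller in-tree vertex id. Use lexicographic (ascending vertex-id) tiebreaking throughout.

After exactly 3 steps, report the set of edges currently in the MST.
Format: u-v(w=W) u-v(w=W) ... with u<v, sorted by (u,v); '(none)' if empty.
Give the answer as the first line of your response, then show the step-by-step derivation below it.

2-3(w=3) 2-4(w=7) 4-5(w=5)

step 1: add edge 4-5 (w=5); MST = {4-5(w=5)}
step 2: add edge 2-4 (w=7); MST = {2-4(w=7) 4-5(w=5)}
step 3: add edge 2-3 (w=3); MST = {2-3(w=3) 2-4(w=7) 4-5(w=5)}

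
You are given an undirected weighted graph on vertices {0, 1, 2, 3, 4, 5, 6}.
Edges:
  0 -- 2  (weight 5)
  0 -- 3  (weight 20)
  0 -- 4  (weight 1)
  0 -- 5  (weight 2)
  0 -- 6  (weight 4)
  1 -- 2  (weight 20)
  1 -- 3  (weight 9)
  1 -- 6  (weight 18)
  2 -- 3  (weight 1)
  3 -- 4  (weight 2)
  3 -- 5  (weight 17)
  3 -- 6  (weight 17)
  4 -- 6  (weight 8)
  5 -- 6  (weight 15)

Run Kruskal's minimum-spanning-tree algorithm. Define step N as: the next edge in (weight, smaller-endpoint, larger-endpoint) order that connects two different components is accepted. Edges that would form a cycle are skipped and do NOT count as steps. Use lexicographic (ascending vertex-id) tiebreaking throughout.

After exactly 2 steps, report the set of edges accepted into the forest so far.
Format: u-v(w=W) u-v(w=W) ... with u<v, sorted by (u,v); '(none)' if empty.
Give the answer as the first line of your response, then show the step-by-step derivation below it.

0-4(w=1) 2-3(w=1)

step 1: add edge 0-4 (w=1); MST = {0-4(w=1)}
step 2: add edge 2-3 (w=1); MST = {0-4(w=1) 2-3(w=1)}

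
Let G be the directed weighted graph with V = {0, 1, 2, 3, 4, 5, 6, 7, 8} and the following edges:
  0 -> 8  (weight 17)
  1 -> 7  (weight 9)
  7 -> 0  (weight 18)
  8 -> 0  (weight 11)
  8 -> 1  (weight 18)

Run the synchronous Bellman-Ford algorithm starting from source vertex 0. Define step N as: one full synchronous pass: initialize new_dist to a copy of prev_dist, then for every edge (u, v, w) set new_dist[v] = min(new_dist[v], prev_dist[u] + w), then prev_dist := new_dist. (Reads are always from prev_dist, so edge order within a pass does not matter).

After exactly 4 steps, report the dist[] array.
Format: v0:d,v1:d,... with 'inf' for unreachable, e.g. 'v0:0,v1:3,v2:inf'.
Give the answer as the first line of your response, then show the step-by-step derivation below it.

v0:0,v1:35,v2:inf,v3:inf,v4:inf,v5:inf,v6:inf,v7:44,v8:17

step 1: dist = v0:0,v1:inf,v2:inf,v3:inf,v4:inf,v5:inf,v6:inf,v7:inf,v8:17
step 2: dist = v0:0,v1:35,v2:inf,v3:inf,v4:inf,v5:inf,v6:inf,v7:inf,v8:17
step 3: dist = v0:0,v1:35,v2:inf,v3:inf,v4:inf,v5:inf,v6:inf,v7:44,v8:17
step 4: dist = v0:0,v1:35,v2:inf,v3:inf,v4:inf,v5:inf,v6:inf,v7:44,v8:17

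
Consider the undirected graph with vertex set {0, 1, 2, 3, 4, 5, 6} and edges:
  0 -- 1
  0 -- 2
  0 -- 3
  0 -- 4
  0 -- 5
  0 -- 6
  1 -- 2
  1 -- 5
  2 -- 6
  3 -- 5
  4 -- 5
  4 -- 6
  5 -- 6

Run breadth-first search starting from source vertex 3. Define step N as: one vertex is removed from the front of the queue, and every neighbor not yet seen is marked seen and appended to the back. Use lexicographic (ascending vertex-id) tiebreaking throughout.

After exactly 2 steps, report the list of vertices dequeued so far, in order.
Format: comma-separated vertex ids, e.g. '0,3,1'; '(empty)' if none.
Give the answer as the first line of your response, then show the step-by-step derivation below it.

3,0

step 1: dequeue 3; queue=[0,5]; order=3
step 2: dequeue 0; queue=[5,1,2,4,6]; order=3,0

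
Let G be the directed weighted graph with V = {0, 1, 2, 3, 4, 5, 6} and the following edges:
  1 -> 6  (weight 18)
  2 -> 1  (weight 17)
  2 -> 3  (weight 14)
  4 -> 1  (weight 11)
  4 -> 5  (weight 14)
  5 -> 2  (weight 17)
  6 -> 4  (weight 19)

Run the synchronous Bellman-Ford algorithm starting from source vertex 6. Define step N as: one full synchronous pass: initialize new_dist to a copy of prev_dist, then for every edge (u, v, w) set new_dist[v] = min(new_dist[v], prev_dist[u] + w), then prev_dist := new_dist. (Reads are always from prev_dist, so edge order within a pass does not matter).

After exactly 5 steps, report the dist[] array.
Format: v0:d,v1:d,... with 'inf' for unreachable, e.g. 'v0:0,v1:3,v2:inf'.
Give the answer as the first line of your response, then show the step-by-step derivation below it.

v0:inf,v1:30,v2:50,v3:64,v4:19,v5:33,v6:0

step 1: dist = v0:inf,v1:inf,v2:inf,v3:inf,v4:19,v5:inf,v6:0
step 2: dist = v0:inf,v1:30,v2:inf,v3:inf,v4:19,v5:33,v6:0
step 3: dist = v0:inf,v1:30,v2:50,v3:inf,v4:19,v5:33,v6:0
step 4: dist = v0:inf,v1:30,v2:50,v3:64,v4:19,v5:33,v6:0
step 5: dist = v0:inf,v1:30,v2:50,v3:64,v4:19,v5:33,v6:0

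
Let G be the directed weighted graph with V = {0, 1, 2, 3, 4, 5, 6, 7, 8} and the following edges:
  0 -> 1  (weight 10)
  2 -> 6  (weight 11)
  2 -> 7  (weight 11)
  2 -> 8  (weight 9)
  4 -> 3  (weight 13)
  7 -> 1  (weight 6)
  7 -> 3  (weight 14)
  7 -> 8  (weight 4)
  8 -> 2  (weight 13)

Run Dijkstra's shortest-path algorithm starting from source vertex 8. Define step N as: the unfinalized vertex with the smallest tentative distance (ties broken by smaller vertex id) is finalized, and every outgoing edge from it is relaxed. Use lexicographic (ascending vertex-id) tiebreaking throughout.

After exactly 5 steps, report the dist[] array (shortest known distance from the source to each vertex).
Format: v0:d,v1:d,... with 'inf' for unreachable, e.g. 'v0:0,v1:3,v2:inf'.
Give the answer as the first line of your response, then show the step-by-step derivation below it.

v0:inf,v1:30,v2:13,v3:38,v4:inf,v5:inf,v6:24,v7:24,v8:0

step 1: dist = v0:inf,v1:inf,v2:13,v3:inf,v4:inf,v5:inf,v6:inf,v7:inf,v8:0
step 2: dist = v0:inf,v1:inf,v2:13,v3:inf,v4:inf,v5:inf,v6:24,v7:24,v8:0
step 3: dist = v0:inf,v1:inf,v2:13,v3:inf,v4:inf,v5:inf,v6:24,v7:24,v8:0
step 4: dist = v0:inf,v1:30,v2:13,v3:38,v4:inf,v5:inf,v6:24,v7:24,v8:0
step 5: dist = v0:inf,v1:30,v2:13,v3:38,v4:inf,v5:inf,v6:24,v7:24,v8:0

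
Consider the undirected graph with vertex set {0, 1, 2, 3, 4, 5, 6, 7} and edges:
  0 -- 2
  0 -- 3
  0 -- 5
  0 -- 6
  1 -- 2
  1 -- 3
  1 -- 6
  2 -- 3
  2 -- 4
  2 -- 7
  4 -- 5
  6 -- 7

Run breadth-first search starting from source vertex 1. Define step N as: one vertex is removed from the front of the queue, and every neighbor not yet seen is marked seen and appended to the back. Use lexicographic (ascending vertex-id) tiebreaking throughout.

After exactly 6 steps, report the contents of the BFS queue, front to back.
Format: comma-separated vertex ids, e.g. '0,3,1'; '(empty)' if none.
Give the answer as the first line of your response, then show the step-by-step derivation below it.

7,5

step 1: dequeue 1; queue=[2,3,6]; order=1
step 2: dequeue 2; queue=[3,6,0,4,7]; order=1,2
step 3: dequeue 3; queue=[6,0,4,7]; order=1,2,3
step 4: dequeue 6; queue=[0,4,7]; order=1,2,3,6
step 5: dequeue 0; queue=[4,7,5]; order=1,2,3,6,0
step 6: dequeue 4; queue=[7,5]; order=1,2,3,6,0,4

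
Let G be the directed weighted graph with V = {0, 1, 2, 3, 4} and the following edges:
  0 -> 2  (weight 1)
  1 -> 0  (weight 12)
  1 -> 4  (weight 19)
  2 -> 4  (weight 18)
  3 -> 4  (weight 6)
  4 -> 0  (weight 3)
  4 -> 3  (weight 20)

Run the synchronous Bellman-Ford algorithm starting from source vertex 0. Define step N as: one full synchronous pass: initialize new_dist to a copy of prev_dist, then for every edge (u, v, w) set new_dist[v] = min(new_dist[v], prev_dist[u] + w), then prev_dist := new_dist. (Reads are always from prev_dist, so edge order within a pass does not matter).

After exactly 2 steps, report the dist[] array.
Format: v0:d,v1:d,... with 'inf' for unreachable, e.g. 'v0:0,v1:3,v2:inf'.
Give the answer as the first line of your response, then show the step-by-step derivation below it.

v0:0,v1:inf,v2:1,v3:inf,v4:19

step 1: dist = v0:0,v1:inf,v2:1,v3:inf,v4:inf
step 2: dist = v0:0,v1:inf,v2:1,v3:inf,v4:19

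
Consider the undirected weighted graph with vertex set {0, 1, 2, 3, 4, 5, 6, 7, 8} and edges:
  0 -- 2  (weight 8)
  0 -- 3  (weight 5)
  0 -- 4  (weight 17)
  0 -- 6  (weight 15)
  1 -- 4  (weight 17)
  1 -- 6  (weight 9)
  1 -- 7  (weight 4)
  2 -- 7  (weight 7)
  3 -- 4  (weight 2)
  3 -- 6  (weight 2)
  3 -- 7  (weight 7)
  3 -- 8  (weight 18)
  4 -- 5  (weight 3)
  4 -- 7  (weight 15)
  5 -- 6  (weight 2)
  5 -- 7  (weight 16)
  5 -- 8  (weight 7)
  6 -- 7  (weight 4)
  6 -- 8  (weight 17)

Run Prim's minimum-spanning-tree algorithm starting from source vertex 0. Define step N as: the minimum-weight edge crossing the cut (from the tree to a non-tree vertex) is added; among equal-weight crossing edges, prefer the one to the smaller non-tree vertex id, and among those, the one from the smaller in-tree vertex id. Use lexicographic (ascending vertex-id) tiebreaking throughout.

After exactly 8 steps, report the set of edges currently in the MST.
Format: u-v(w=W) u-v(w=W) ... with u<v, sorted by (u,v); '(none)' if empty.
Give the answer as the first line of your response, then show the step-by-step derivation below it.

0-3(w=5) 1-7(w=4) 2-7(w=7) 3-4(w=2) 3-6(w=2) 5-6(w=2) 5-8(w=7) 6-7(w=4)

step 1: add edge 0-3 (w=5); MST = {0-3(w=5)}
step 2: add edge 3-4 (w=2); MST = {0-3(w=5) 3-4(w=2)}
step 3: add edge 3-6 (w=2); MST = {0-3(w=5) 3-4(w=2) 3-6(w=2)}
step 4: add edge 5-6 (w=2); MST = {0-3(w=5) 3-4(w=2) 3-6(w=2) 5-6(w=2)}
step 5: add edge 6-7 (w=4); MST = {0-3(w=5) 3-4(w=2) 3-6(w=2) 5-6(w=2) 6-7(w=4)}
step 6: add edge 1-7 (w=4); MST = {0-3(w=5) 1-7(w=4) 3-4(w=2) 3-6(w=2) 5-6(w=2) 6-7(w=4)}
step 7: add edge 2-7 (w=7); MST = {0-3(w=5) 1-7(w=4) 2-7(w=7) 3-4(w=2) 3-6(w=2) 5-6(w=2) 6-7(w=4)}
step 8: add edge 5-8 (w=7); MST = {0-3(w=5) 1-7(w=4) 2-7(w=7) 3-4(w=2) 3-6(w=2) 5-6(w=2) 5-8(w=7) 6-7(w=4)}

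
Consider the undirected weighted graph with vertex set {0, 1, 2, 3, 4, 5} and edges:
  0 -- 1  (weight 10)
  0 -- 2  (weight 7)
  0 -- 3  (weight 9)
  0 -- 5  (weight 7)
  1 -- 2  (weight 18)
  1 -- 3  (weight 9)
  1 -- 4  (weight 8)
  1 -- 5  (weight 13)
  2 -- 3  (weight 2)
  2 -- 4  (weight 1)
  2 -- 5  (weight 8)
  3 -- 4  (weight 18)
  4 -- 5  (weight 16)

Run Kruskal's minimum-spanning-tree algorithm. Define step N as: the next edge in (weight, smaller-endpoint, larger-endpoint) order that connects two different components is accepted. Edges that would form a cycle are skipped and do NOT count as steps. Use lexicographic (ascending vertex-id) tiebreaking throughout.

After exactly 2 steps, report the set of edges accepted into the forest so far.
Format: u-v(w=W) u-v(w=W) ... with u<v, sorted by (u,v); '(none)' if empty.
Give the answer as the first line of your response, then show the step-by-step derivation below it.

2-3(w=2) 2-4(w=1)

step 1: add edge 2-4 (w=1); MST = {2-4(w=1)}
step 2: add edge 2-3 (w=2); MST = {2-3(w=2) 2-4(w=1)}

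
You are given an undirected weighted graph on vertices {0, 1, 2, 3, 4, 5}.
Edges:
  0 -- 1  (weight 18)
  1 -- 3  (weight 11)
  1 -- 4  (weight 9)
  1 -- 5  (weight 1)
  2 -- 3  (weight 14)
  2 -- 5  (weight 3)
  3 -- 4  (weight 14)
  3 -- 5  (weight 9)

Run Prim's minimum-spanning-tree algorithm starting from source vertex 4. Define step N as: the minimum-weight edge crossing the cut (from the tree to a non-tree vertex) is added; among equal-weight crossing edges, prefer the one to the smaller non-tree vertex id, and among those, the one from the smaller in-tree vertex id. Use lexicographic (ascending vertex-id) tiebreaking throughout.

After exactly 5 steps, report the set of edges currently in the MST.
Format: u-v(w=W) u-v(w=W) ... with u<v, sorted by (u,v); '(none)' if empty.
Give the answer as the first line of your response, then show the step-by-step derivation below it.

0-1(w=18) 1-4(w=9) 1-5(w=1) 2-5(w=3) 3-5(w=9)

step 1: add edge 1-4 (w=9); MST = {1-4(w=9)}
step 2: add edge 1-5 (w=1); MST = {1-4(w=9) 1-5(w=1)}
step 3: add edge 2-5 (w=3); MST = {1-4(w=9) 1-5(w=1) 2-5(w=3)}
step 4: add edge 3-5 (w=9); MST = {1-4(w=9) 1-5(w=1) 2-5(w=3) 3-5(w=9)}
step 5: add edge 0-1 (w=18); MST = {0-1(w=18) 1-4(w=9) 1-5(w=1) 2-5(w=3) 3-5(w=9)}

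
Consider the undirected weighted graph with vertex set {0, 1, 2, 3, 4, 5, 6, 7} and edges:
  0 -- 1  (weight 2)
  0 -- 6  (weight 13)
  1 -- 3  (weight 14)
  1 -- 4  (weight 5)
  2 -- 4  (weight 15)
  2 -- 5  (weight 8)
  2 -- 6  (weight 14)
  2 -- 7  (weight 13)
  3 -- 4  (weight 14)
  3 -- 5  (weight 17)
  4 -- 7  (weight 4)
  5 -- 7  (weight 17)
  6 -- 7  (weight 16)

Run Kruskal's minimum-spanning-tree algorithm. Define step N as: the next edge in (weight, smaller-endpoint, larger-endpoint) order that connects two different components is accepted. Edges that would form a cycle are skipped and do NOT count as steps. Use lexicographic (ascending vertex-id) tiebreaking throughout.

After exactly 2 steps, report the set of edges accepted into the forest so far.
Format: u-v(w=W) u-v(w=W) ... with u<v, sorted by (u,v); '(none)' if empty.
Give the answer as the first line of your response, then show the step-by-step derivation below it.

0-1(w=2) 4-7(w=4)

step 1: add edge 0-1 (w=2); MST = {0-1(w=2)}
step 2: add edge 4-7 (w=4); MST = {0-1(w=2) 4-7(w=4)}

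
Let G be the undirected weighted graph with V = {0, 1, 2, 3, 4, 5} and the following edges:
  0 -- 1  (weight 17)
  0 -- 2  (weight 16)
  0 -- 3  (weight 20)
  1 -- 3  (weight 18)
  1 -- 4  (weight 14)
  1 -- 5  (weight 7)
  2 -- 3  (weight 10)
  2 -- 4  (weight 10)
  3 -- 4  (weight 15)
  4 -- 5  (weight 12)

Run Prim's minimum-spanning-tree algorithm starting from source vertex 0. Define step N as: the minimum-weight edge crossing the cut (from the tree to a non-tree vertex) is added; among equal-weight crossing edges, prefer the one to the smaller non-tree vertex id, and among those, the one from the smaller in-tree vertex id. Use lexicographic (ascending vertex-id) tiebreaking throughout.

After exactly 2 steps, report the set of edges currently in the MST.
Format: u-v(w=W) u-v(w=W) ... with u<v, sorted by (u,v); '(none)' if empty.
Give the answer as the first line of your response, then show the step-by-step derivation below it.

0-2(w=16) 2-3(w=10)

step 1: add edge 0-2 (w=16); MST = {0-2(w=16)}
step 2: add edge 2-3 (w=10); MST = {0-2(w=16) 2-3(w=10)}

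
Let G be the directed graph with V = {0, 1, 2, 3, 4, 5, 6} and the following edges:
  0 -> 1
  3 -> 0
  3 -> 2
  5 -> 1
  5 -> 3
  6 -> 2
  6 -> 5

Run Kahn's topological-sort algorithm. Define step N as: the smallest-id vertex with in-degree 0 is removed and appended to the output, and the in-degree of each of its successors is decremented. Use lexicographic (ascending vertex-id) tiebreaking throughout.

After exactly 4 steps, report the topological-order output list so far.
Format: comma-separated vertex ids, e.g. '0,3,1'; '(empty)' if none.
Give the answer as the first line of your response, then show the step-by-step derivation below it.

4,6,5,3

step 1: output 4; order=[4]; indeg=(1,2,2,1,0,1,0)
step 2: output 6; order=[4,6]; indeg=(1,2,1,1,0,0,0)
step 3: output 5; order=[4,6,5]; indeg=(1,1,1,0,0,0,0)
step 4: output 3; order=[4,6,5,3]; indeg=(0,1,0,0,0,0,0)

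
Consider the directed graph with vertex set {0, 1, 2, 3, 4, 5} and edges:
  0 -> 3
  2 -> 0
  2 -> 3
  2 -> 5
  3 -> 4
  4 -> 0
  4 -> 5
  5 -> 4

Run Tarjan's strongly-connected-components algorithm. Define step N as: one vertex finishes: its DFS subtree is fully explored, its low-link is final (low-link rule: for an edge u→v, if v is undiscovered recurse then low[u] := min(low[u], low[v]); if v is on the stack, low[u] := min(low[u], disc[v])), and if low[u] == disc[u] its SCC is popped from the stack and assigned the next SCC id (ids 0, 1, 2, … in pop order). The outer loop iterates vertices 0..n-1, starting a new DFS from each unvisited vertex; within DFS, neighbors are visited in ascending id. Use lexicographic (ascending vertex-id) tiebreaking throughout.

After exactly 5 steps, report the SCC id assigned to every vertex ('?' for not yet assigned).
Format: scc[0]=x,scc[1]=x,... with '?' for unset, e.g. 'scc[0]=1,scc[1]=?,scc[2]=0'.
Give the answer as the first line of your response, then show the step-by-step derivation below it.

scc[0]=0,scc[1]=1,scc[2]=?,scc[3]=0,scc[4]=0,scc[5]=0

step 1: low=(low[0]=0,low[1]=?,low[2]=?,low[3]=1,low[4]=0,low[5]=2); scc=(scc[0]=?,scc[1]=?,scc[2]=?,scc[3]=?,scc[4]=?,scc[5]=?)
step 2: low=(low[0]=0,low[1]=?,low[2]=?,low[3]=1,low[4]=0,low[5]=2); scc=(scc[0]=?,scc[1]=?,scc[2]=?,scc[3]=?,scc[4]=?,scc[5]=?)
step 3: low=(low[0]=0,low[1]=?,low[2]=?,low[3]=0,low[4]=0,low[5]=2); scc=(scc[0]=?,scc[1]=?,scc[2]=?,scc[3]=?,scc[4]=?,scc[5]=?)
step 4: low=(low[0]=0,low[1]=?,low[2]=?,low[3]=0,low[4]=0,low[5]=2); scc=(scc[0]=0,scc[1]=?,scc[2]=?,scc[3]=0,scc[4]=0,scc[5]=0)
step 5: low=(low[0]=0,low[1]=4,low[2]=?,low[3]=0,low[4]=0,low[5]=2); scc=(scc[0]=0,scc[1]=1,scc[2]=?,scc[3]=0,scc[4]=0,scc[5]=0)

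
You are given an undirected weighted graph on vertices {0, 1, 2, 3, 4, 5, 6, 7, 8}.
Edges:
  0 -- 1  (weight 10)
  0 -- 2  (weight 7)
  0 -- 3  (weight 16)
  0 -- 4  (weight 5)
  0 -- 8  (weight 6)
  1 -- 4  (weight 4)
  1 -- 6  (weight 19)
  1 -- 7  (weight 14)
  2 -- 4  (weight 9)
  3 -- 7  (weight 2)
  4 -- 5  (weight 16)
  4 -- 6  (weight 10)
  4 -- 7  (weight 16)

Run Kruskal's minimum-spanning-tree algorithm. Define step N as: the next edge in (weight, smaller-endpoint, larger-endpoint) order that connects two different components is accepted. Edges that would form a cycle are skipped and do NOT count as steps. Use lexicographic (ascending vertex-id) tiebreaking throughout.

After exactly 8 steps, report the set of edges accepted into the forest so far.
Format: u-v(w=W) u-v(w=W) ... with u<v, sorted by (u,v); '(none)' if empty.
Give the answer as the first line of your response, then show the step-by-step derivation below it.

0-2(w=7) 0-4(w=5) 0-8(w=6) 1-4(w=4) 1-7(w=14) 3-7(w=2) 4-5(w=16) 4-6(w=10)

step 1: add edge 3-7 (w=2); MST = {3-7(w=2)}
step 2: add edge 1-4 (w=4); MST = {1-4(w=4) 3-7(w=2)}
step 3: add edge 0-4 (w=5); MST = {0-4(w=5) 1-4(w=4) 3-7(w=2)}
step 4: add edge 0-8 (w=6); MST = {0-4(w=5) 0-8(w=6) 1-4(w=4) 3-7(w=2)}
step 5: add edge 0-2 (w=7); MST = {0-2(w=7) 0-4(w=5) 0-8(w=6) 1-4(w=4) 3-7(w=2)}
step 6: add edge 4-6 (w=10); MST = {0-2(w=7) 0-4(w=5) 0-8(w=6) 1-4(w=4) 3-7(w=2) 4-6(w=10)}
step 7: add edge 1-7 (w=14); MST = {0-2(w=7) 0-4(w=5) 0-8(w=6) 1-4(w=4) 1-7(w=14) 3-7(w=2) 4-6(w=10)}
step 8: add edge 4-5 (w=16); MST = {0-2(w=7) 0-4(w=5) 0-8(w=6) 1-4(w=4) 1-7(w=14) 3-7(w=2) 4-5(w=16) 4-6(w=10)}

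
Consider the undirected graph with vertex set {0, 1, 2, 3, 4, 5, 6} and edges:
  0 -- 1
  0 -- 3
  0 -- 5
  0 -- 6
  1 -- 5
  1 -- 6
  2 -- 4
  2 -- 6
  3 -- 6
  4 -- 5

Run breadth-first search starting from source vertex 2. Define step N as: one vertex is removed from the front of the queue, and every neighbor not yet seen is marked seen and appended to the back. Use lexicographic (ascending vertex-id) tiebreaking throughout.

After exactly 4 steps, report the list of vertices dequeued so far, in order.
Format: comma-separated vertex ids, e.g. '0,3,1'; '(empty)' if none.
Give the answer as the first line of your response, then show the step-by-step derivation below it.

2,4,6,5

step 1: dequeue 2; queue=[4,6]; order=2
step 2: dequeue 4; queue=[6,5]; order=2,4
step 3: dequeue 6; queue=[5,0,1,3]; order=2,4,6
step 4: dequeue 5; queue=[0,1,3]; order=2,4,6,5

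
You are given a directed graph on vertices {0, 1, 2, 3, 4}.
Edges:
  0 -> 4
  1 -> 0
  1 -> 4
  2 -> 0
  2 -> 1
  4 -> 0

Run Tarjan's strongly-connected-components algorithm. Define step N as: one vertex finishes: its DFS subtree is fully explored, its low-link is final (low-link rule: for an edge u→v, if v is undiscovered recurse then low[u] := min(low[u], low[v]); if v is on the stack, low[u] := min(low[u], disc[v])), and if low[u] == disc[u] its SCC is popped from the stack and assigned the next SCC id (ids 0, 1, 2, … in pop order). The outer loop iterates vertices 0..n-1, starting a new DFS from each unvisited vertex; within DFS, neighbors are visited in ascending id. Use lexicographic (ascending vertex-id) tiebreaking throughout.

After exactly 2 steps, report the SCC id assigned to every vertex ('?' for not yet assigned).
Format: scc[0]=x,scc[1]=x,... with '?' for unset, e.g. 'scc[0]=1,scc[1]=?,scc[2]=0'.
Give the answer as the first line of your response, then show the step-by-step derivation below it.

scc[0]=0,scc[1]=?,scc[2]=?,scc[3]=?,scc[4]=0

step 1: low=(low[0]=0,low[1]=?,low[2]=?,low[3]=?,low[4]=0); scc=(scc[0]=?,scc[1]=?,scc[2]=?,scc[3]=?,scc[4]=?)
step 2: low=(low[0]=0,low[1]=?,low[2]=?,low[3]=?,low[4]=0); scc=(scc[0]=0,scc[1]=?,scc[2]=?,scc[3]=?,scc[4]=0)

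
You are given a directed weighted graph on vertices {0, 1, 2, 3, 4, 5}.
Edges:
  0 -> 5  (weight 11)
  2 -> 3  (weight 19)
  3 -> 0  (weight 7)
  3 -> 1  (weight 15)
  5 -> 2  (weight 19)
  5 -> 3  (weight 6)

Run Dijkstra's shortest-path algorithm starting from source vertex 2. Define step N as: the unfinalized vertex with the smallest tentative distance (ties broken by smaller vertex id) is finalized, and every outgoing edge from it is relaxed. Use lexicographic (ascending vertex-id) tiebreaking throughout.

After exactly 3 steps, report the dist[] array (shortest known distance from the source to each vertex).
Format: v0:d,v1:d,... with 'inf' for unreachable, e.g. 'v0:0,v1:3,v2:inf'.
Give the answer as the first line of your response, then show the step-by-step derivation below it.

v0:26,v1:34,v2:0,v3:19,v4:inf,v5:37

step 1: dist = v0:inf,v1:inf,v2:0,v3:19,v4:inf,v5:inf
step 2: dist = v0:26,v1:34,v2:0,v3:19,v4:inf,v5:inf
step 3: dist = v0:26,v1:34,v2:0,v3:19,v4:inf,v5:37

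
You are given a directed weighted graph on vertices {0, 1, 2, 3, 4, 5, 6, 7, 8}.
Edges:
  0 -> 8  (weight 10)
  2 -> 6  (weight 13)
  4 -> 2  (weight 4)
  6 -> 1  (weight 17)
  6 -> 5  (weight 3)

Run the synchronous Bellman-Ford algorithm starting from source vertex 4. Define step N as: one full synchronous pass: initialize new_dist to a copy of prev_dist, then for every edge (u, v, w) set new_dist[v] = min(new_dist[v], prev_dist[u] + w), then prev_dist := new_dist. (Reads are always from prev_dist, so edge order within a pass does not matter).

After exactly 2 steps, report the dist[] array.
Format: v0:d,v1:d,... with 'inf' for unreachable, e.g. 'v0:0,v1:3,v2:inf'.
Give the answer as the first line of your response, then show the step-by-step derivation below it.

v0:inf,v1:inf,v2:4,v3:inf,v4:0,v5:inf,v6:17,v7:inf,v8:inf

step 1: dist = v0:inf,v1:inf,v2:4,v3:inf,v4:0,v5:inf,v6:inf,v7:inf,v8:inf
step 2: dist = v0:inf,v1:inf,v2:4,v3:inf,v4:0,v5:inf,v6:17,v7:inf,v8:inf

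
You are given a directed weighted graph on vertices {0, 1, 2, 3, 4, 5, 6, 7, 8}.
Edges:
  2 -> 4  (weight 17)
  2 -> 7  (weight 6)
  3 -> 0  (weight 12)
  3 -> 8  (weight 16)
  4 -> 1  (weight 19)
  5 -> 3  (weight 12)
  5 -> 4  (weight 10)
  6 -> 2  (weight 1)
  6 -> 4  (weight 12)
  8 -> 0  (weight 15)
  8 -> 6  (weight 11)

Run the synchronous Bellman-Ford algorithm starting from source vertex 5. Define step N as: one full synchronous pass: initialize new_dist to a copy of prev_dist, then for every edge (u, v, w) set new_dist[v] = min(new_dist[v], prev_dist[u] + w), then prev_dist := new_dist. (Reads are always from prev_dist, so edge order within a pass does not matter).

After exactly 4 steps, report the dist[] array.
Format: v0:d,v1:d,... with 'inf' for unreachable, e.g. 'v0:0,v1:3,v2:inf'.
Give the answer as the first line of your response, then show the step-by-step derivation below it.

v0:24,v1:29,v2:40,v3:12,v4:10,v5:0,v6:39,v7:inf,v8:28

step 1: dist = v0:inf,v1:inf,v2:inf,v3:12,v4:10,v5:0,v6:inf,v7:inf,v8:inf
step 2: dist = v0:24,v1:29,v2:inf,v3:12,v4:10,v5:0,v6:inf,v7:inf,v8:28
step 3: dist = v0:24,v1:29,v2:inf,v3:12,v4:10,v5:0,v6:39,v7:inf,v8:28
step 4: dist = v0:24,v1:29,v2:40,v3:12,v4:10,v5:0,v6:39,v7:inf,v8:28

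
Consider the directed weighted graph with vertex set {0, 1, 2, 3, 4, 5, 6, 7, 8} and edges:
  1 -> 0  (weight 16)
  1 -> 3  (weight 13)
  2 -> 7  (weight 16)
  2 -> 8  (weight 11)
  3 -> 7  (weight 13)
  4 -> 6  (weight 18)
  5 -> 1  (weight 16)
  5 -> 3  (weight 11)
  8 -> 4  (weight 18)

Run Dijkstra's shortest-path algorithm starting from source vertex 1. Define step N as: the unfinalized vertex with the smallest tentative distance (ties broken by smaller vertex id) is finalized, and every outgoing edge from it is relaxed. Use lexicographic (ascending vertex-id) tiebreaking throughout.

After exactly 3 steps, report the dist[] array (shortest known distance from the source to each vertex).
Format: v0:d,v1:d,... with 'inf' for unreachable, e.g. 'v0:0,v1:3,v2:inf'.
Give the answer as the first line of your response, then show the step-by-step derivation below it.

v0:16,v1:0,v2:inf,v3:13,v4:inf,v5:inf,v6:inf,v7:26,v8:inf

step 1: dist = v0:16,v1:0,v2:inf,v3:13,v4:inf,v5:inf,v6:inf,v7:inf,v8:inf
step 2: dist = v0:16,v1:0,v2:inf,v3:13,v4:inf,v5:inf,v6:inf,v7:26,v8:inf
step 3: dist = v0:16,v1:0,v2:inf,v3:13,v4:inf,v5:inf,v6:inf,v7:26,v8:inf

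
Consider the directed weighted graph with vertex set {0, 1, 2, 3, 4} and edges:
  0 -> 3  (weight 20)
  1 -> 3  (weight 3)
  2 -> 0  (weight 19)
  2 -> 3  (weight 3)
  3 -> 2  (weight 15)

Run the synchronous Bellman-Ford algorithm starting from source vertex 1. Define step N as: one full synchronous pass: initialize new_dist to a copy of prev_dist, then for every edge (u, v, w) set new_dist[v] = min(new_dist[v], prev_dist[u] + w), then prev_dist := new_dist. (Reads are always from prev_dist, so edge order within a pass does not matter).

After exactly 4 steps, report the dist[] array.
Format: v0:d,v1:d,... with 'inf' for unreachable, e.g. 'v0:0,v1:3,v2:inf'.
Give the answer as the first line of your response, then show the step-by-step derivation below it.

v0:37,v1:0,v2:18,v3:3,v4:inf

step 1: dist = v0:inf,v1:0,v2:inf,v3:3,v4:inf
step 2: dist = v0:inf,v1:0,v2:18,v3:3,v4:inf
step 3: dist = v0:37,v1:0,v2:18,v3:3,v4:inf
step 4: dist = v0:37,v1:0,v2:18,v3:3,v4:inf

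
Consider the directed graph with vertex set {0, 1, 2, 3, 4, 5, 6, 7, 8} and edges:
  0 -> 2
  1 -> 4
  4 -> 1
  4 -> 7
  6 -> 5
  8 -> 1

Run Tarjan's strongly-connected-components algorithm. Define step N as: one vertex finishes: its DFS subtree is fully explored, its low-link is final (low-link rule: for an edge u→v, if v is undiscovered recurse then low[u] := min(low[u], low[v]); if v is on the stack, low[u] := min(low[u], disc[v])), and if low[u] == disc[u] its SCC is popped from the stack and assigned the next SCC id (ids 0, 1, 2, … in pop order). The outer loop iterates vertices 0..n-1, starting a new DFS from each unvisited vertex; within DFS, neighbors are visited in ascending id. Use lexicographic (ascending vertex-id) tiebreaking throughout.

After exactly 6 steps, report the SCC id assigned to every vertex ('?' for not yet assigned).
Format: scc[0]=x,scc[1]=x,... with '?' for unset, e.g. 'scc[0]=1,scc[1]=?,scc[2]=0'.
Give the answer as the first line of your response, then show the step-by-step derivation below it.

scc[0]=1,scc[1]=3,scc[2]=0,scc[3]=4,scc[4]=3,scc[5]=?,scc[6]=?,scc[7]=2,scc[8]=?

step 1: low=(low[0]=0,low[1]=?,low[2]=1,low[3]=?,low[4]=?,low[5]=?,low[6]=?,low[7]=?,low[8]=?); scc=(scc[0]=?,scc[1]=?,scc[2]=0,scc[3]=?,scc[4]=?,scc[5]=?,scc[6]=?,scc[7]=?,scc[8]=?)
step 2: low=(low[0]=0,low[1]=?,low[2]=1,low[3]=?,low[4]=?,low[5]=?,low[6]=?,low[7]=?,low[8]=?); scc=(scc[0]=1,scc[1]=?,scc[2]=0,scc[3]=?,scc[4]=?,scc[5]=?,scc[6]=?,scc[7]=?,scc[8]=?)
step 3: low=(low[0]=0,low[1]=2,low[2]=1,low[3]=?,low[4]=2,low[5]=?,low[6]=?,low[7]=4,low[8]=?); scc=(scc[0]=1,scc[1]=?,scc[2]=0,scc[3]=?,scc[4]=?,scc[5]=?,scc[6]=?,scc[7]=2,scc[8]=?)
step 4: low=(low[0]=0,low[1]=2,low[2]=1,low[3]=?,low[4]=2,low[5]=?,low[6]=?,low[7]=4,low[8]=?); scc=(scc[0]=1,scc[1]=?,scc[2]=0,scc[3]=?,scc[4]=?,scc[5]=?,scc[6]=?,scc[7]=2,scc[8]=?)
step 5: low=(low[0]=0,low[1]=2,low[2]=1,low[3]=?,low[4]=2,low[5]=?,low[6]=?,low[7]=4,low[8]=?); scc=(scc[0]=1,scc[1]=3,scc[2]=0,scc[3]=?,scc[4]=3,scc[5]=?,scc[6]=?,scc[7]=2,scc[8]=?)
step 6: low=(low[0]=0,low[1]=2,low[2]=1,low[3]=5,low[4]=2,low[5]=?,low[6]=?,low[7]=4,low[8]=?); scc=(scc[0]=1,scc[1]=3,scc[2]=0,scc[3]=4,scc[4]=3,scc[5]=?,scc[6]=?,scc[7]=2,scc[8]=?)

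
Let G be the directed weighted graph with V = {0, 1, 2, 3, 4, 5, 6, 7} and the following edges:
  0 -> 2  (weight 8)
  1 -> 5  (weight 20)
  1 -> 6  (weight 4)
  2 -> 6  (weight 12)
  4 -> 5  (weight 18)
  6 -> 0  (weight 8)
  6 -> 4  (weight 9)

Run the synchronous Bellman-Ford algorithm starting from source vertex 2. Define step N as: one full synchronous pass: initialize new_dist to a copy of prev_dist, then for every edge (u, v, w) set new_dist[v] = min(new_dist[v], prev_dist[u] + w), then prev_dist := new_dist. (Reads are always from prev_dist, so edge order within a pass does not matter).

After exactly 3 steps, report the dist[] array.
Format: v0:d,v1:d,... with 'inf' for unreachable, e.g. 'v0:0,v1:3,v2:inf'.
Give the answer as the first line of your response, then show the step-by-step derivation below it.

v0:20,v1:inf,v2:0,v3:inf,v4:21,v5:39,v6:12,v7:inf

step 1: dist = v0:inf,v1:inf,v2:0,v3:inf,v4:inf,v5:inf,v6:12,v7:inf
step 2: dist = v0:20,v1:inf,v2:0,v3:inf,v4:21,v5:inf,v6:12,v7:inf
step 3: dist = v0:20,v1:inf,v2:0,v3:inf,v4:21,v5:39,v6:12,v7:inf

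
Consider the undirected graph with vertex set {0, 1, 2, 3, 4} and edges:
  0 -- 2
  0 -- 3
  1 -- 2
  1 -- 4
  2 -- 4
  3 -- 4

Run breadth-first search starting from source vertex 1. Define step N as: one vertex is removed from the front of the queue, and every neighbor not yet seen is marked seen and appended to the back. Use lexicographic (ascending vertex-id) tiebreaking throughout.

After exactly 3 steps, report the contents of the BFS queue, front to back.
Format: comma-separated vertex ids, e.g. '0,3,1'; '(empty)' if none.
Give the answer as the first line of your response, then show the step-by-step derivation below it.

0,3

step 1: dequeue 1; queue=[2,4]; order=1
step 2: dequeue 2; queue=[4,0]; order=1,2
step 3: dequeue 4; queue=[0,3]; order=1,2,4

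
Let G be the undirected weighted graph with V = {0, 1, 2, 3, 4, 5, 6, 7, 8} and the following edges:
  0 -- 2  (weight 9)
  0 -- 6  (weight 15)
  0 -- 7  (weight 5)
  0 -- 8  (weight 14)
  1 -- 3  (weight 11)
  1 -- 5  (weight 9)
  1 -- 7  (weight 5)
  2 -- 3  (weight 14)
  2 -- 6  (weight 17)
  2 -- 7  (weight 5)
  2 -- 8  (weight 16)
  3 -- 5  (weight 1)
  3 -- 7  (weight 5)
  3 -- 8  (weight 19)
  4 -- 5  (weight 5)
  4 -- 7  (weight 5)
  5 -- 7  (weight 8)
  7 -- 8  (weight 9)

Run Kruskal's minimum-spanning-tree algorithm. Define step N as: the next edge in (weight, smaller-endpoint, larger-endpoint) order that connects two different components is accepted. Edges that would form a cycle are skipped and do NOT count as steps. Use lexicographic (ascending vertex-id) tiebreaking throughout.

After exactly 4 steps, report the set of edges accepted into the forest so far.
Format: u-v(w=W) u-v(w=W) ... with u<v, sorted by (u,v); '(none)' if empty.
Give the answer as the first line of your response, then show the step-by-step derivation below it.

0-7(w=5) 1-7(w=5) 2-7(w=5) 3-5(w=1)

step 1: add edge 3-5 (w=1); MST = {3-5(w=1)}
step 2: add edge 0-7 (w=5); MST = {0-7(w=5) 3-5(w=1)}
step 3: add edge 1-7 (w=5); MST = {0-7(w=5) 1-7(w=5) 3-5(w=1)}
step 4: add edge 2-7 (w=5); MST = {0-7(w=5) 1-7(w=5) 2-7(w=5) 3-5(w=1)}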